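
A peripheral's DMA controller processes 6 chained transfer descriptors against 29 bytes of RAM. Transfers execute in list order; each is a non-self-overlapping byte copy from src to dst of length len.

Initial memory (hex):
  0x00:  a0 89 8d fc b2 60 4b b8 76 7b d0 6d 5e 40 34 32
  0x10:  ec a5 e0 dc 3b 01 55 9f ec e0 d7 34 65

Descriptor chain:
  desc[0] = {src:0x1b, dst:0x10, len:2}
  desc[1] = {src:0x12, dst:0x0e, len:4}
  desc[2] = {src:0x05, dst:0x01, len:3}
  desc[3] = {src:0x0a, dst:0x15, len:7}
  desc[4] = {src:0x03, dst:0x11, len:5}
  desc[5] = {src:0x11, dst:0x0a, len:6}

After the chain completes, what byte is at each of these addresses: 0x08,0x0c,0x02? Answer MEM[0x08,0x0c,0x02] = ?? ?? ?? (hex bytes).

#0 dst[0x10+2] := {0x34,0x65}
#1 dst[0x0e+4] := {0xe0,0xdc,0x3b,0x01}
#2 dst[0x01+3] := {0x60,0x4b,0xb8}
#3 dst[0x15+7] := {0xd0,0x6d,0x5e,0x40,0xe0,0xdc,0x3b}
#4 dst[0x11+5] := {0xb8,0xb2,0x60,0x4b,0xb8}
#5 dst[0x0a+6] := {0xb8,0xb2,0x60,0x4b,0xb8,0x6d}
query mem[0x08]=0x76, mem[0x0c]=0x60, mem[0x02]=0x4b

MEM[0x08,0x0c,0x02] = 76 60 4b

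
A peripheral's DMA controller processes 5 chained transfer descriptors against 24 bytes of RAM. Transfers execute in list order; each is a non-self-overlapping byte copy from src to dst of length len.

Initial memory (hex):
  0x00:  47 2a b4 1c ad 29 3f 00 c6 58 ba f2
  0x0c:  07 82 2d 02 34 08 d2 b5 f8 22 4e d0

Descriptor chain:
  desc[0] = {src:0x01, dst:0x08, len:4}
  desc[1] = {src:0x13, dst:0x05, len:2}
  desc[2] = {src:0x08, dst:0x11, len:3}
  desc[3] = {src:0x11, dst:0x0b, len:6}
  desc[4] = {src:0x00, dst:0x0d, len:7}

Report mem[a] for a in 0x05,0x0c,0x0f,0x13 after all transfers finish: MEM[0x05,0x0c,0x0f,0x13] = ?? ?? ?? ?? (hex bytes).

MEM[0x05,0x0c,0x0f,0x13] = b5 b4 b4 f8

  after D0: wrote 4B at 0x08 = 2ab41cad
  after D1: wrote 2B at 0x05 = b5f8
  after D2: wrote 3B at 0x11 = 2ab41c
  after D3: wrote 6B at 0x0b = 2ab41cf8224e
  after D4: wrote 7B at 0x0d = 472ab41cadb5f8
query mem[0x05]=0xb5, mem[0x0c]=0xb4, mem[0x0f]=0xb4, mem[0x13]=0xf8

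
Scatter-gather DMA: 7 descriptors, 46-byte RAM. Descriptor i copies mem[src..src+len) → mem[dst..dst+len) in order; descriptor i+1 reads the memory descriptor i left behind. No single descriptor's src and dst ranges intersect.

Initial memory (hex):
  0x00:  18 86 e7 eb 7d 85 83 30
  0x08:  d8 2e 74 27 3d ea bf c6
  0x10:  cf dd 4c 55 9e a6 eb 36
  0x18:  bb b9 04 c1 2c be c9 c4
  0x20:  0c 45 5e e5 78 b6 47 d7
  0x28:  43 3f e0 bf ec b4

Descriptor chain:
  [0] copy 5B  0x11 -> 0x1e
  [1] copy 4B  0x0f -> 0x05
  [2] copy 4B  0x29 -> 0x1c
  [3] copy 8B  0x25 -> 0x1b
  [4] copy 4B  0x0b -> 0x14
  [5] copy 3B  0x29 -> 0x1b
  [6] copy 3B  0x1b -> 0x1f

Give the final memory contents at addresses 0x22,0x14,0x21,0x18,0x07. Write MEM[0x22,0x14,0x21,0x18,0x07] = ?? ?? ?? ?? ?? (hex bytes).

MEM[0x22,0x14,0x21,0x18,0x07] = ec 27 bf bb dd

[0] 0x11->0x1e len=5 : dd 4c 55 9e a6
[1] 0x0f->0x05 len=4 : c6 cf dd 4c
[2] 0x29->0x1c len=4 : 3f e0 bf ec
[3] 0x25->0x1b len=8 : b6 47 d7 43 3f e0 bf ec
[4] 0x0b->0x14 len=4 : 27 3d ea bf
[5] 0x29->0x1b len=3 : 3f e0 bf
[6] 0x1b->0x1f len=3 : 3f e0 bf
query mem[0x22]=0xec, mem[0x14]=0x27, mem[0x21]=0xbf, mem[0x18]=0xbb, mem[0x07]=0xdd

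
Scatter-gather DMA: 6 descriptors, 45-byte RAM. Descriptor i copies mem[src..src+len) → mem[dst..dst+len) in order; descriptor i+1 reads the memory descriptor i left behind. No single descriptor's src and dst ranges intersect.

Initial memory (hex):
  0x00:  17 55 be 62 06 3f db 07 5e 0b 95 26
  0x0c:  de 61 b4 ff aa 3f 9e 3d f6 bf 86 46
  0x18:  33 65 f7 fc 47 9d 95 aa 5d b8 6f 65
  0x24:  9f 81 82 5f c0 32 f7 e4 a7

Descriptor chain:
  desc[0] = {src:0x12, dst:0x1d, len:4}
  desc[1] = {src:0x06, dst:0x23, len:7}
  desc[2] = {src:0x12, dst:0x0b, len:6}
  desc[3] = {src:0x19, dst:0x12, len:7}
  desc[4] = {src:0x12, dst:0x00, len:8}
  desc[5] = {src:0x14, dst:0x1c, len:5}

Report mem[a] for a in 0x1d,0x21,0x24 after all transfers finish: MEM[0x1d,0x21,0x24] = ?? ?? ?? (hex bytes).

D0: mem[0x1d..0x20] <- [9e 3d f6 bf]
D1: mem[0x23..0x29] <- [db 07 5e 0b 95 26 de]
D2: mem[0x0b..0x10] <- [9e 3d f6 bf 86 46]
D3: mem[0x12..0x18] <- [65 f7 fc 47 9e 3d f6]
D4: mem[0x00..0x07] <- [65 f7 fc 47 9e 3d f6 65]
D5: mem[0x1c..0x20] <- [fc 47 9e 3d f6]
query mem[0x1d]=0x47, mem[0x21]=0xb8, mem[0x24]=0x07

MEM[0x1d,0x21,0x24] = 47 b8 07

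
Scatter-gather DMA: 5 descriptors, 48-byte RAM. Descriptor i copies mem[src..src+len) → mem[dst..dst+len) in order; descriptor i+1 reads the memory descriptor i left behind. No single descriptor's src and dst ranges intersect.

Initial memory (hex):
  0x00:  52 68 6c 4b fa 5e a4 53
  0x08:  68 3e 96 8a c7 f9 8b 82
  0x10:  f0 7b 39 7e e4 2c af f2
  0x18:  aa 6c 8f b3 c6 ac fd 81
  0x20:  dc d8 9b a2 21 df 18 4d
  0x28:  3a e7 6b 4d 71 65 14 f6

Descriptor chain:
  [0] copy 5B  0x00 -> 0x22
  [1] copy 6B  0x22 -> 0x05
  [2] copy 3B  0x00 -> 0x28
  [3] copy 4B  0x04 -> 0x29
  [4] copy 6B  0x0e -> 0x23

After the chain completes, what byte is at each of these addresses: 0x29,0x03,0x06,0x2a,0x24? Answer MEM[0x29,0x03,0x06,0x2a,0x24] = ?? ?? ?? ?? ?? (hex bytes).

MEM[0x29,0x03,0x06,0x2a,0x24] = fa 4b 68 52 82

#0 dst[0x22+5] := {0x52,0x68,0x6c,0x4b,0xfa}
#1 dst[0x05+6] := {0x52,0x68,0x6c,0x4b,0xfa,0x4d}
#2 dst[0x28+3] := {0x52,0x68,0x6c}
#3 dst[0x29+4] := {0xfa,0x52,0x68,0x6c}
#4 dst[0x23+6] := {0x8b,0x82,0xf0,0x7b,0x39,0x7e}
query mem[0x29]=0xfa, mem[0x03]=0x4b, mem[0x06]=0x68, mem[0x2a]=0x52, mem[0x24]=0x82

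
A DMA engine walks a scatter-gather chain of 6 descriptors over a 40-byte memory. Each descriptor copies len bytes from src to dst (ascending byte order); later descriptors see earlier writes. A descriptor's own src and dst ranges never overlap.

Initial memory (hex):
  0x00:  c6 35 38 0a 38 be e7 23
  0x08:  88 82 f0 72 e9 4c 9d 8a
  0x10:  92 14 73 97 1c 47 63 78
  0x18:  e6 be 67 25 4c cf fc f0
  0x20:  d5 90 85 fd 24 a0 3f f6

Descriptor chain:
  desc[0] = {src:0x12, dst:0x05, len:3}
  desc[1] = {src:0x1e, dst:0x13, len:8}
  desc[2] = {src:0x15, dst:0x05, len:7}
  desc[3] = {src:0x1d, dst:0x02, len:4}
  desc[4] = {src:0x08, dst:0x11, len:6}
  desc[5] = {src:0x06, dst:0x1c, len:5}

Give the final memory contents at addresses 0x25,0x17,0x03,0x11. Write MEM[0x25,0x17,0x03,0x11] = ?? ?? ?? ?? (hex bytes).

#0 dst[0x05+3] := {0x73,0x97,0x1c}
#1 dst[0x13+8] := {0xfc,0xf0,0xd5,0x90,0x85,0xfd,0x24,0xa0}
#2 dst[0x05+7] := {0xd5,0x90,0x85,0xfd,0x24,0xa0,0x25}
#3 dst[0x02+4] := {0xcf,0xfc,0xf0,0xd5}
#4 dst[0x11+6] := {0xfd,0x24,0xa0,0x25,0xe9,0x4c}
#5 dst[0x1c+5] := {0x90,0x85,0xfd,0x24,0xa0}
query mem[0x25]=0xa0, mem[0x17]=0x85, mem[0x03]=0xfc, mem[0x11]=0xfd

MEM[0x25,0x17,0x03,0x11] = a0 85 fc fd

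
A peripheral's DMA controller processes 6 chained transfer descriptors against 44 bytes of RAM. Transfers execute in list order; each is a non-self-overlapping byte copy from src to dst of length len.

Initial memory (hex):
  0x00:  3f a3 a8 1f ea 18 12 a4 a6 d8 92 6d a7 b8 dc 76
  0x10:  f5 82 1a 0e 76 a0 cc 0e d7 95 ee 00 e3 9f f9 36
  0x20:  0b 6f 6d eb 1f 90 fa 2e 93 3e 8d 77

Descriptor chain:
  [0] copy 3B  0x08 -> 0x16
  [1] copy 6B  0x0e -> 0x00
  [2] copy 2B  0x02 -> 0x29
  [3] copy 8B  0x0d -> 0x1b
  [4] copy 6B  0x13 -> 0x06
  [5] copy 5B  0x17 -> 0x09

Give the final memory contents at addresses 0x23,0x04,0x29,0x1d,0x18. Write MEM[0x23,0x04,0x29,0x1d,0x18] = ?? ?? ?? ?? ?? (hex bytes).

#0 dst[0x16+3] := {0xa6,0xd8,0x92}
#1 dst[0x00+6] := {0xdc,0x76,0xf5,0x82,0x1a,0x0e}
#2 dst[0x29+2] := {0xf5,0x82}
#3 dst[0x1b+8] := {0xb8,0xdc,0x76,0xf5,0x82,0x1a,0x0e,0x76}
#4 dst[0x06+6] := {0x0e,0x76,0xa0,0xa6,0xd8,0x92}
#5 dst[0x09+5] := {0xd8,0x92,0x95,0xee,0xb8}
query mem[0x23]=0xeb, mem[0x04]=0x1a, mem[0x29]=0xf5, mem[0x1d]=0x76, mem[0x18]=0x92

MEM[0x23,0x04,0x29,0x1d,0x18] = eb 1a f5 76 92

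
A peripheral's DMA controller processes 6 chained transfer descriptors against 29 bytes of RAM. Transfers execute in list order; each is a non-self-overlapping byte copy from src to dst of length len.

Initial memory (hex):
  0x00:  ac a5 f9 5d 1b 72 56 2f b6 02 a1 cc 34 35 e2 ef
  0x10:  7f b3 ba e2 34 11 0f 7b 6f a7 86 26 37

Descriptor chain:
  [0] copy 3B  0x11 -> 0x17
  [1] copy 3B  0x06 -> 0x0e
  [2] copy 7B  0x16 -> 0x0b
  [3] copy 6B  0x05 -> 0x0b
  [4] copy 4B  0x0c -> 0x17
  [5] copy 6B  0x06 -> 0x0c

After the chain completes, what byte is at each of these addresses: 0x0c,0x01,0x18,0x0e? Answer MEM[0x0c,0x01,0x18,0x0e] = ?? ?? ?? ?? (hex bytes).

  after D0: wrote 3B at 0x17 = b3bae2
  after D1: wrote 3B at 0x0e = 562fb6
  after D2: wrote 7B at 0x0b = 0fb3bae2862637
  after D3: wrote 6B at 0x0b = 72562fb602a1
  after D4: wrote 4B at 0x17 = 562fb602
  after D5: wrote 6B at 0x0c = 562fb602a172
query mem[0x0c]=0x56, mem[0x01]=0xa5, mem[0x18]=0x2f, mem[0x0e]=0xb6

MEM[0x0c,0x01,0x18,0x0e] = 56 a5 2f b6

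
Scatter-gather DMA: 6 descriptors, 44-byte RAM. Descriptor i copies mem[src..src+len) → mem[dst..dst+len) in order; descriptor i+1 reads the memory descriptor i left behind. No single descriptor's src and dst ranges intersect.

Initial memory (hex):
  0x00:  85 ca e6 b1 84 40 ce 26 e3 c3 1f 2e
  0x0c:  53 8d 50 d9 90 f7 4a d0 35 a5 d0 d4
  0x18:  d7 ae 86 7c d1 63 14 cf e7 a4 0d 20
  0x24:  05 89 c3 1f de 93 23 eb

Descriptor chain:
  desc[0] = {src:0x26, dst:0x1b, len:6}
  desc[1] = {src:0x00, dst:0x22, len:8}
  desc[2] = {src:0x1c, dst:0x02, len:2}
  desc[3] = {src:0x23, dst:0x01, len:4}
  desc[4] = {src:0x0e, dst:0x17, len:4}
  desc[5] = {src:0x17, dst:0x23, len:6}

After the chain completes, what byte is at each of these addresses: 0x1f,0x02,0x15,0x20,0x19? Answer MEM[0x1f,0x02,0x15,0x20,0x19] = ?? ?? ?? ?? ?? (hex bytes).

D0: mem[0x1b..0x20] <- [c3 1f de 93 23 eb]
D1: mem[0x22..0x29] <- [85 ca e6 b1 84 40 ce 26]
D2: mem[0x02..0x03] <- [1f de]
D3: mem[0x01..0x04] <- [ca e6 b1 84]
D4: mem[0x17..0x1a] <- [50 d9 90 f7]
D5: mem[0x23..0x28] <- [50 d9 90 f7 c3 1f]
query mem[0x1f]=0x23, mem[0x02]=0xe6, mem[0x15]=0xa5, mem[0x20]=0xeb, mem[0x19]=0x90

MEM[0x1f,0x02,0x15,0x20,0x19] = 23 e6 a5 eb 90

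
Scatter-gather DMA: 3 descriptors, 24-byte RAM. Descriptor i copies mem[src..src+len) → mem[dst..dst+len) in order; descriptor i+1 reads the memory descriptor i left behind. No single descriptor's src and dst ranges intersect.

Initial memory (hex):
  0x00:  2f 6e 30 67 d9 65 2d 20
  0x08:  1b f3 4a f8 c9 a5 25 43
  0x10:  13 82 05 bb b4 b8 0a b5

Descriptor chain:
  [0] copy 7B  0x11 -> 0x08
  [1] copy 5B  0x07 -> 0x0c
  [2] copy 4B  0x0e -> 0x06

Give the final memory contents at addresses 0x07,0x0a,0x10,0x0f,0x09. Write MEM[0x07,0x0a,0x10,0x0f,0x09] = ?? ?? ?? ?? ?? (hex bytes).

MEM[0x07,0x0a,0x10,0x0f,0x09] = bb bb b4 bb 82

#0 dst[0x08+7] := {0x82,0x05,0xbb,0xb4,0xb8,0x0a,0xb5}
#1 dst[0x0c+5] := {0x20,0x82,0x05,0xbb,0xb4}
#2 dst[0x06+4] := {0x05,0xbb,0xb4,0x82}
query mem[0x07]=0xbb, mem[0x0a]=0xbb, mem[0x10]=0xb4, mem[0x0f]=0xbb, mem[0x09]=0x82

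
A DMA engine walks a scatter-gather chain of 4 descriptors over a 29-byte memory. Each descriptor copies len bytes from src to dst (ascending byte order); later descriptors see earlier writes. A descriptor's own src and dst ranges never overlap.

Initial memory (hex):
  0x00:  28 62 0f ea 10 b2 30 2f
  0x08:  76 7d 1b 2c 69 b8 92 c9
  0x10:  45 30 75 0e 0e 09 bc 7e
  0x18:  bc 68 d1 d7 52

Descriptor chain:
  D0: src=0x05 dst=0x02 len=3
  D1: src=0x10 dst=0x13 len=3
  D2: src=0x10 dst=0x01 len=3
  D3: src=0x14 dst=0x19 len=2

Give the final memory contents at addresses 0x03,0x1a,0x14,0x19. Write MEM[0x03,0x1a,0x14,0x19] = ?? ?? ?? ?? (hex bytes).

MEM[0x03,0x1a,0x14,0x19] = 75 75 30 30

  after D0: wrote 3B at 0x02 = b2302f
  after D1: wrote 3B at 0x13 = 453075
  after D2: wrote 3B at 0x01 = 453075
  after D3: wrote 2B at 0x19 = 3075
query mem[0x03]=0x75, mem[0x1a]=0x75, mem[0x14]=0x30, mem[0x19]=0x30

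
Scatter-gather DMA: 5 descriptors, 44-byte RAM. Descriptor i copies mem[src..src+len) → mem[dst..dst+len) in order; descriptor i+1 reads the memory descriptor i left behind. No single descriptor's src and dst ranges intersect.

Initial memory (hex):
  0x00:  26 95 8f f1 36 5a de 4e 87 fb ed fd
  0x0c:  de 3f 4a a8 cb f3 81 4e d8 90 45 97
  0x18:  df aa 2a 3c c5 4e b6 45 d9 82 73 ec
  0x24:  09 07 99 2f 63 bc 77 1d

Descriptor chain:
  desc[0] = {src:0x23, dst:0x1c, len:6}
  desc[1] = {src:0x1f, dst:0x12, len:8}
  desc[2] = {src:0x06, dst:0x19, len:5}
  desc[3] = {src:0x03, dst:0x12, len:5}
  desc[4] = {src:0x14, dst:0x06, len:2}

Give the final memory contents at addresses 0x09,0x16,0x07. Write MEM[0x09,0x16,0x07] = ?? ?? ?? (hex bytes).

MEM[0x09,0x16,0x07] = fb 4e de

[0] 0x23->0x1c len=6 : ec 09 07 99 2f 63
[1] 0x1f->0x12 len=8 : 99 2f 63 73 ec 09 07 99
[2] 0x06->0x19 len=5 : de 4e 87 fb ed
[3] 0x03->0x12 len=5 : f1 36 5a de 4e
[4] 0x14->0x06 len=2 : 5a de
query mem[0x09]=0xfb, mem[0x16]=0x4e, mem[0x07]=0xde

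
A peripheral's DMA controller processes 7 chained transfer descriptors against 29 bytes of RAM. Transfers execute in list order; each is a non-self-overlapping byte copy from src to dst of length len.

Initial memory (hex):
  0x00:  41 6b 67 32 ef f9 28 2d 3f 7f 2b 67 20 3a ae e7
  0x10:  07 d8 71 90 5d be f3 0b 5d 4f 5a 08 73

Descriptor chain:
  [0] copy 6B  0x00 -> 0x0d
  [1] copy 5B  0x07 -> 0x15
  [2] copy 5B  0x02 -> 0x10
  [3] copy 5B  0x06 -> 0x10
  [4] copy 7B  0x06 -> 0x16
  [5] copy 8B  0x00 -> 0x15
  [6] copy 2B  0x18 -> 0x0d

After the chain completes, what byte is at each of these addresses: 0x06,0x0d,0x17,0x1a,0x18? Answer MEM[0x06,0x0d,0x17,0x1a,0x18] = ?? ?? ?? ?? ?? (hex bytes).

MEM[0x06,0x0d,0x17,0x1a,0x18] = 28 32 67 f9 32

[0] 0x00->0x0d len=6 : 41 6b 67 32 ef f9
[1] 0x07->0x15 len=5 : 2d 3f 7f 2b 67
[2] 0x02->0x10 len=5 : 67 32 ef f9 28
[3] 0x06->0x10 len=5 : 28 2d 3f 7f 2b
[4] 0x06->0x16 len=7 : 28 2d 3f 7f 2b 67 20
[5] 0x00->0x15 len=8 : 41 6b 67 32 ef f9 28 2d
[6] 0x18->0x0d len=2 : 32 ef
query mem[0x06]=0x28, mem[0x0d]=0x32, mem[0x17]=0x67, mem[0x1a]=0xf9, mem[0x18]=0x32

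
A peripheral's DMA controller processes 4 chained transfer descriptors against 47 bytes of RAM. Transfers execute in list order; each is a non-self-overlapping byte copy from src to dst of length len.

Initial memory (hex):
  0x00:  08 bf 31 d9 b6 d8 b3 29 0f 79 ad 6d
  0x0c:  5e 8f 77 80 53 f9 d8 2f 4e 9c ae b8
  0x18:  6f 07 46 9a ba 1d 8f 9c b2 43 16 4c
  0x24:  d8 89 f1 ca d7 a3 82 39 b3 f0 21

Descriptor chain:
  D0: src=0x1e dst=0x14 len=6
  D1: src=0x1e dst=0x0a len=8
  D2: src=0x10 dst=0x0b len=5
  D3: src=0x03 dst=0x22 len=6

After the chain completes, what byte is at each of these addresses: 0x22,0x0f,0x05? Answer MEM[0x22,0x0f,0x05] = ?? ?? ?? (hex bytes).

D0: mem[0x14..0x19] <- [8f 9c b2 43 16 4c]
D1: mem[0x0a..0x11] <- [8f 9c b2 43 16 4c d8 89]
D2: mem[0x0b..0x0f] <- [d8 89 d8 2f 8f]
D3: mem[0x22..0x27] <- [d9 b6 d8 b3 29 0f]
query mem[0x22]=0xd9, mem[0x0f]=0x8f, mem[0x05]=0xd8

MEM[0x22,0x0f,0x05] = d9 8f d8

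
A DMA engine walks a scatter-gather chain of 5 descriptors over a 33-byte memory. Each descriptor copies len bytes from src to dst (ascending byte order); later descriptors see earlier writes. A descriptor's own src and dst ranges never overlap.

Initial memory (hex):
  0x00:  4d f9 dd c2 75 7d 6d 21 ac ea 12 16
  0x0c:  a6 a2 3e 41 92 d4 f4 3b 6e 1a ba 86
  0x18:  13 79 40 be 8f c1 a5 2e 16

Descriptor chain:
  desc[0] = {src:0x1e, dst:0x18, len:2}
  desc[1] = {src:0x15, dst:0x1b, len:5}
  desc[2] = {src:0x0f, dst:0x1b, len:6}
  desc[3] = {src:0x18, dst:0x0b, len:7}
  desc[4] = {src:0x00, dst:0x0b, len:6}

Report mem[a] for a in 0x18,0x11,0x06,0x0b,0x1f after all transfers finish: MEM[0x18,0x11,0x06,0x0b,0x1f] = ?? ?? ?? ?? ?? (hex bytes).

  after D0: wrote 2B at 0x18 = a52e
  after D1: wrote 5B at 0x1b = 1aba86a52e
  after D2: wrote 6B at 0x1b = 4192d4f43b6e
  after D3: wrote 7B at 0x0b = a52e404192d4f4
  after D4: wrote 6B at 0x0b = 4df9ddc2757d
query mem[0x18]=0xa5, mem[0x11]=0xf4, mem[0x06]=0x6d, mem[0x0b]=0x4d, mem[0x1f]=0x3b

MEM[0x18,0x11,0x06,0x0b,0x1f] = a5 f4 6d 4d 3b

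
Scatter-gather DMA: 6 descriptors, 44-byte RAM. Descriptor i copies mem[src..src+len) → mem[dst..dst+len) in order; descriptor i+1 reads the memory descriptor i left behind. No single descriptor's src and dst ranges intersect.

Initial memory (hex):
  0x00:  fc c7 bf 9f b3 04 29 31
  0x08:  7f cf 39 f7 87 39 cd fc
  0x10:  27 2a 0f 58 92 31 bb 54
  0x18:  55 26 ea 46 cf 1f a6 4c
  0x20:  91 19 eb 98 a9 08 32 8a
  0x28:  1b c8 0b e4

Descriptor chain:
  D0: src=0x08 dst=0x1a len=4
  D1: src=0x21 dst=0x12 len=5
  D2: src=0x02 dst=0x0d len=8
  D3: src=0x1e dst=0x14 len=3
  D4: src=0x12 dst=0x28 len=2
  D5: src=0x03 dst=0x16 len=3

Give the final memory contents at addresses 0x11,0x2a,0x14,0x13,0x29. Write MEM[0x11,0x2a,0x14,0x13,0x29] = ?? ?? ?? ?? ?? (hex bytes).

MEM[0x11,0x2a,0x14,0x13,0x29] = 29 0b a6 7f 7f

D0: mem[0x1a..0x1d] <- [7f cf 39 f7]
D1: mem[0x12..0x16] <- [19 eb 98 a9 08]
D2: mem[0x0d..0x14] <- [bf 9f b3 04 29 31 7f cf]
D3: mem[0x14..0x16] <- [a6 4c 91]
D4: mem[0x28..0x29] <- [31 7f]
D5: mem[0x16..0x18] <- [9f b3 04]
query mem[0x11]=0x29, mem[0x2a]=0x0b, mem[0x14]=0xa6, mem[0x13]=0x7f, mem[0x29]=0x7f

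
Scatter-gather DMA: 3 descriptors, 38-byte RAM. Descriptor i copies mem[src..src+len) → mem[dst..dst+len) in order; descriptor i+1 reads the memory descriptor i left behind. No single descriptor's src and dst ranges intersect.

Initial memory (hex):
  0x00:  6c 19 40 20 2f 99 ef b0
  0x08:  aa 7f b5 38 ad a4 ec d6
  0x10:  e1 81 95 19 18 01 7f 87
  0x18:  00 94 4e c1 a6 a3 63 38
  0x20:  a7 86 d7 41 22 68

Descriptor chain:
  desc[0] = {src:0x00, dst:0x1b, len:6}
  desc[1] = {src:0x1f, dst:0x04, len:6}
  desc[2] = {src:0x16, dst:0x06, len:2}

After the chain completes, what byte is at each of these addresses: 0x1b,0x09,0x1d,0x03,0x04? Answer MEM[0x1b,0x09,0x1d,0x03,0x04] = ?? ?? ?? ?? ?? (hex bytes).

MEM[0x1b,0x09,0x1d,0x03,0x04] = 6c 22 40 20 2f

#0 dst[0x1b+6] := {0x6c,0x19,0x40,0x20,0x2f,0x99}
#1 dst[0x04+6] := {0x2f,0x99,0x86,0xd7,0x41,0x22}
#2 dst[0x06+2] := {0x7f,0x87}
query mem[0x1b]=0x6c, mem[0x09]=0x22, mem[0x1d]=0x40, mem[0x03]=0x20, mem[0x04]=0x2f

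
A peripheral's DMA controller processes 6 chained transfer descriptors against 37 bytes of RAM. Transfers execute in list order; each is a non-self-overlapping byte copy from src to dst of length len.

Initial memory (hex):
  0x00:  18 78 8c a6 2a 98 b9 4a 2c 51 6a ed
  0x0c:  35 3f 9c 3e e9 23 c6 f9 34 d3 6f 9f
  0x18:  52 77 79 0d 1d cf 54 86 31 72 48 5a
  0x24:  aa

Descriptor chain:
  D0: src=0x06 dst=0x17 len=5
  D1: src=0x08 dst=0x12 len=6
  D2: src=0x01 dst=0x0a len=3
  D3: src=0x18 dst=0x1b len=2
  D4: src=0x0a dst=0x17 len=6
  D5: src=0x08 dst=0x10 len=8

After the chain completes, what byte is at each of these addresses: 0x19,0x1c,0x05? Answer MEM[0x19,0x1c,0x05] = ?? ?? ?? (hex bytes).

[0] 0x06->0x17 len=5 : b9 4a 2c 51 6a
[1] 0x08->0x12 len=6 : 2c 51 6a ed 35 3f
[2] 0x01->0x0a len=3 : 78 8c a6
[3] 0x18->0x1b len=2 : 4a 2c
[4] 0x0a->0x17 len=6 : 78 8c a6 3f 9c 3e
[5] 0x08->0x10 len=8 : 2c 51 78 8c a6 3f 9c 3e
query mem[0x19]=0xa6, mem[0x1c]=0x3e, mem[0x05]=0x98

MEM[0x19,0x1c,0x05] = a6 3e 98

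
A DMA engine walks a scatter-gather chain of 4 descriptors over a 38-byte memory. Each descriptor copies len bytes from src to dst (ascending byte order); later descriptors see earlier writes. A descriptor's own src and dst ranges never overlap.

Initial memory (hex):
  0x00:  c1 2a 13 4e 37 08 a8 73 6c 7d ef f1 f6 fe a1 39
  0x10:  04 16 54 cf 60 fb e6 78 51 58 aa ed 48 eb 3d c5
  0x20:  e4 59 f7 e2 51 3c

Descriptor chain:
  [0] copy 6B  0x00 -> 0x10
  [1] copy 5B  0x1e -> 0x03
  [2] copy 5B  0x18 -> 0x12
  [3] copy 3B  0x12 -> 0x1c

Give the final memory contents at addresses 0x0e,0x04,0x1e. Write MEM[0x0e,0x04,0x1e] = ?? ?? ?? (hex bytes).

MEM[0x0e,0x04,0x1e] = a1 c5 aa

  after D0: wrote 6B at 0x10 = c12a134e3708
  after D1: wrote 5B at 0x03 = 3dc5e459f7
  after D2: wrote 5B at 0x12 = 5158aaed48
  after D3: wrote 3B at 0x1c = 5158aa
query mem[0x0e]=0xa1, mem[0x04]=0xc5, mem[0x1e]=0xaa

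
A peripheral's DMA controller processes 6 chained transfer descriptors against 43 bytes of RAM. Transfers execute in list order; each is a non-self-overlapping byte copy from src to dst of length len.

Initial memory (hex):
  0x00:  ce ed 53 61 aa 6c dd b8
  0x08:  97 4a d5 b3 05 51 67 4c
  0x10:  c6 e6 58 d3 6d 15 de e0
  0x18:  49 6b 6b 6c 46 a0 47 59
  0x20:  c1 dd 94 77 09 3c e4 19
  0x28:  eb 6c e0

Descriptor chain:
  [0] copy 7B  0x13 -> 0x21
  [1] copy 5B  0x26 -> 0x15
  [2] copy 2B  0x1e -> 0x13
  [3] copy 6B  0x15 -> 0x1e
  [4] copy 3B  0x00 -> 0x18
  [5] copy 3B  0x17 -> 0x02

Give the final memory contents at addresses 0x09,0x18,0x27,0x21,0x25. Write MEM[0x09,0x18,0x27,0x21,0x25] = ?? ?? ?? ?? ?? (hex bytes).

MEM[0x09,0x18,0x27,0x21,0x25] = 4a ce 6b 6c e0

  after D0: wrote 7B at 0x21 = d36d15dee0496b
  after D1: wrote 5B at 0x15 = 496beb6ce0
  after D2: wrote 2B at 0x13 = 4759
  after D3: wrote 6B at 0x1e = 496beb6ce06b
  after D4: wrote 3B at 0x18 = ceed53
  after D5: wrote 3B at 0x02 = ebceed
query mem[0x09]=0x4a, mem[0x18]=0xce, mem[0x27]=0x6b, mem[0x21]=0x6c, mem[0x25]=0xe0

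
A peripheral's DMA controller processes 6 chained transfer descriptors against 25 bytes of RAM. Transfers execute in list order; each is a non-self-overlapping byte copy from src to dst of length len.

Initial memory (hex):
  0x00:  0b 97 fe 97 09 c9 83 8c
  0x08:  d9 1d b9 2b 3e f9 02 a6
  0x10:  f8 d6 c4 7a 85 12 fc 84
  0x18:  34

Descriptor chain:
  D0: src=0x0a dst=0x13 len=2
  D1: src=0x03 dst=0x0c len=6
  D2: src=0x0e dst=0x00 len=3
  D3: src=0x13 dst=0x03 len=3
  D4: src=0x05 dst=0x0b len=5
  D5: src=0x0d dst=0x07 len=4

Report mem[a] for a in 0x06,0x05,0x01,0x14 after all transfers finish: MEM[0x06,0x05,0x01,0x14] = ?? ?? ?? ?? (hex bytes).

#0 dst[0x13+2] := {0xb9,0x2b}
#1 dst[0x0c+6] := {0x97,0x09,0xc9,0x83,0x8c,0xd9}
#2 dst[0x00+3] := {0xc9,0x83,0x8c}
#3 dst[0x03+3] := {0xb9,0x2b,0x12}
#4 dst[0x0b+5] := {0x12,0x83,0x8c,0xd9,0x1d}
#5 dst[0x07+4] := {0x8c,0xd9,0x1d,0x8c}
query mem[0x06]=0x83, mem[0x05]=0x12, mem[0x01]=0x83, mem[0x14]=0x2b

MEM[0x06,0x05,0x01,0x14] = 83 12 83 2b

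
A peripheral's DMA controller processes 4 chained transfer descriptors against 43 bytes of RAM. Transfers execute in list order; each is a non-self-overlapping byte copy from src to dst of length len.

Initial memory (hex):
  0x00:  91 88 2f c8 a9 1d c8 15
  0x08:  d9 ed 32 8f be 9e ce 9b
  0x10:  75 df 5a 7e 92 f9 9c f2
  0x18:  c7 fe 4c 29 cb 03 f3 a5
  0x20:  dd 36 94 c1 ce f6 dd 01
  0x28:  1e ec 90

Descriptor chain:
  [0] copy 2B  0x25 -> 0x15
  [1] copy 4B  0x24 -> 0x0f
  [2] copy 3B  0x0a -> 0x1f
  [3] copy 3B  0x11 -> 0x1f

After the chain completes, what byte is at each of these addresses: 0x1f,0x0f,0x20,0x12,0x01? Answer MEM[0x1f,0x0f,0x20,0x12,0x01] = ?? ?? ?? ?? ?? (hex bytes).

MEM[0x1f,0x0f,0x20,0x12,0x01] = dd ce 01 01 88

D0: mem[0x15..0x16] <- [f6 dd]
D1: mem[0x0f..0x12] <- [ce f6 dd 01]
D2: mem[0x1f..0x21] <- [32 8f be]
D3: mem[0x1f..0x21] <- [dd 01 7e]
query mem[0x1f]=0xdd, mem[0x0f]=0xce, mem[0x20]=0x01, mem[0x12]=0x01, mem[0x01]=0x88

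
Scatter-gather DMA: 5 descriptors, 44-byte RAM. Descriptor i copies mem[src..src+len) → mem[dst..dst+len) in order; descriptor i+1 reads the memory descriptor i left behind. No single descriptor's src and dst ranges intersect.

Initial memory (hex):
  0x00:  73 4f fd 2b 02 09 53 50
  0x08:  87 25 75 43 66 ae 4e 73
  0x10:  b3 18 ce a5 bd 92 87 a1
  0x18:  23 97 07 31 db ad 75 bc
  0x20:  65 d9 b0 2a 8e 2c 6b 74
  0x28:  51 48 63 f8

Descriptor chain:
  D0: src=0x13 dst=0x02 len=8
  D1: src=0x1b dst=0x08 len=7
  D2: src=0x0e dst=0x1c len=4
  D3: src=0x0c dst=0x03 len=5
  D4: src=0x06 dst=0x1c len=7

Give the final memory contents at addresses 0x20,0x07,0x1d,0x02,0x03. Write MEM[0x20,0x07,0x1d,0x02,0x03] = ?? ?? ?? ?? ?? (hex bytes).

MEM[0x20,0x07,0x1d,0x02,0x03] = ad b3 b3 a5 bc

D0: mem[0x02..0x09] <- [a5 bd 92 87 a1 23 97 07]
D1: mem[0x08..0x0e] <- [31 db ad 75 bc 65 d9]
D2: mem[0x1c..0x1f] <- [d9 73 b3 18]
D3: mem[0x03..0x07] <- [bc 65 d9 73 b3]
D4: mem[0x1c..0x22] <- [73 b3 31 db ad 75 bc]
query mem[0x20]=0xad, mem[0x07]=0xb3, mem[0x1d]=0xb3, mem[0x02]=0xa5, mem[0x03]=0xbc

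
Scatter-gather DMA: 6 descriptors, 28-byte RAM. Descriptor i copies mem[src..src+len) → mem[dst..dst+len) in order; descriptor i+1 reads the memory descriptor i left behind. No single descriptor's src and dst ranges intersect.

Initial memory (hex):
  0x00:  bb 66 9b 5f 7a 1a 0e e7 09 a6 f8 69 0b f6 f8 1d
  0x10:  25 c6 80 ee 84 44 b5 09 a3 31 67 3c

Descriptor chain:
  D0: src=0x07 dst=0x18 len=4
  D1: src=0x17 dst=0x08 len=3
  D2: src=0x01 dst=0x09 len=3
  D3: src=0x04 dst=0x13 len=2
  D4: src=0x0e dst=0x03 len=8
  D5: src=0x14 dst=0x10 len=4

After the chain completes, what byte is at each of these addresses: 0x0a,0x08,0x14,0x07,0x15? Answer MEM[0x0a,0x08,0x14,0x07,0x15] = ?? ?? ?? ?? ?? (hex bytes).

MEM[0x0a,0x08,0x14,0x07,0x15] = 44 7a 1a 80 44

  after D0: wrote 4B at 0x18 = e709a6f8
  after D1: wrote 3B at 0x08 = 09e709
  after D2: wrote 3B at 0x09 = 669b5f
  after D3: wrote 2B at 0x13 = 7a1a
  after D4: wrote 8B at 0x03 = f81d25c6807a1a44
  after D5: wrote 4B at 0x10 = 1a44b509
query mem[0x0a]=0x44, mem[0x08]=0x7a, mem[0x14]=0x1a, mem[0x07]=0x80, mem[0x15]=0x44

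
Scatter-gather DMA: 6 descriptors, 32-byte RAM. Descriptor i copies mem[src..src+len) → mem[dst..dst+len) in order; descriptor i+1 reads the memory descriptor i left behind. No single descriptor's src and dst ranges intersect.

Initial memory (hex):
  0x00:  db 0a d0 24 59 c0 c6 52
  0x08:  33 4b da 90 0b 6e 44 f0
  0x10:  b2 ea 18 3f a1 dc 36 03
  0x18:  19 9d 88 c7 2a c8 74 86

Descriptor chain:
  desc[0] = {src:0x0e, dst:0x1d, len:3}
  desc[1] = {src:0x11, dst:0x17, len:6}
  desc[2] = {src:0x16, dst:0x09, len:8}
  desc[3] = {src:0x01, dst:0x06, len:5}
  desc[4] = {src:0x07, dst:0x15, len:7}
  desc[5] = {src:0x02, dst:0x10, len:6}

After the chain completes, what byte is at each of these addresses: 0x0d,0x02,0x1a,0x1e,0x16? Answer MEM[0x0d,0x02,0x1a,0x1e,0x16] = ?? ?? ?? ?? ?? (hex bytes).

MEM[0x0d,0x02,0x1a,0x1e,0x16] = a1 d0 3f f0 24

[0] 0x0e->0x1d len=3 : 44 f0 b2
[1] 0x11->0x17 len=6 : ea 18 3f a1 dc 36
[2] 0x16->0x09 len=8 : 36 ea 18 3f a1 dc 36 44
[3] 0x01->0x06 len=5 : 0a d0 24 59 c0
[4] 0x07->0x15 len=7 : d0 24 59 c0 18 3f a1
[5] 0x02->0x10 len=6 : d0 24 59 c0 0a d0
query mem[0x0d]=0xa1, mem[0x02]=0xd0, mem[0x1a]=0x3f, mem[0x1e]=0xf0, mem[0x16]=0x24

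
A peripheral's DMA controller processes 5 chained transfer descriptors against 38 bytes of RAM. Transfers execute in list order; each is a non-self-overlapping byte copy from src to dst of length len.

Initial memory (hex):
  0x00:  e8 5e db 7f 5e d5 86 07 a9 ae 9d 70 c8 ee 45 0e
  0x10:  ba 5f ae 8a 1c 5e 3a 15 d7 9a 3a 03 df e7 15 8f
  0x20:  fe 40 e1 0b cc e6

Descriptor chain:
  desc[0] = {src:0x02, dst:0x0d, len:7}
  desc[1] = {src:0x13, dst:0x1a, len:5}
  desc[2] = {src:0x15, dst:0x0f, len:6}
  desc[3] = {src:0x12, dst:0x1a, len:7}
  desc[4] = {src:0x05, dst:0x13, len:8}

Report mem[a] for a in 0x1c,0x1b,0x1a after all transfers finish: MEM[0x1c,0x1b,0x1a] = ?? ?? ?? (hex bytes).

#0 dst[0x0d+7] := {0xdb,0x7f,0x5e,0xd5,0x86,0x07,0xa9}
#1 dst[0x1a+5] := {0xa9,0x1c,0x5e,0x3a,0x15}
#2 dst[0x0f+6] := {0x5e,0x3a,0x15,0xd7,0x9a,0xa9}
#3 dst[0x1a+7] := {0xd7,0x9a,0xa9,0x5e,0x3a,0x15,0xd7}
#4 dst[0x13+8] := {0xd5,0x86,0x07,0xa9,0xae,0x9d,0x70,0xc8}
query mem[0x1c]=0xa9, mem[0x1b]=0x9a, mem[0x1a]=0xc8

MEM[0x1c,0x1b,0x1a] = a9 9a c8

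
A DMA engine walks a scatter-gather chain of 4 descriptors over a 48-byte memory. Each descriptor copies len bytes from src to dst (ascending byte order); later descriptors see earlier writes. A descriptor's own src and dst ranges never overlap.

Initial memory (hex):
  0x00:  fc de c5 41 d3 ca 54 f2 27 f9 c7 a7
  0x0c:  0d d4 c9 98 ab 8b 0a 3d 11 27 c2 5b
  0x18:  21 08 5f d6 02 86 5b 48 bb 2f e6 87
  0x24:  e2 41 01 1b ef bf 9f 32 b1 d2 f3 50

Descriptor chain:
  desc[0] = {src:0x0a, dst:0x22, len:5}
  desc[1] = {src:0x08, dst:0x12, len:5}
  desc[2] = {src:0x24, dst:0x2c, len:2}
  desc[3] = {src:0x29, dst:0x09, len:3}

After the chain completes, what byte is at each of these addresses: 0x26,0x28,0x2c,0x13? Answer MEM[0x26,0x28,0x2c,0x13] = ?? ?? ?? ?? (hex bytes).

#0 dst[0x22+5] := {0xc7,0xa7,0x0d,0xd4,0xc9}
#1 dst[0x12+5] := {0x27,0xf9,0xc7,0xa7,0x0d}
#2 dst[0x2c+2] := {0x0d,0xd4}
#3 dst[0x09+3] := {0xbf,0x9f,0x32}
query mem[0x26]=0xc9, mem[0x28]=0xef, mem[0x2c]=0x0d, mem[0x13]=0xf9

MEM[0x26,0x28,0x2c,0x13] = c9 ef 0d f9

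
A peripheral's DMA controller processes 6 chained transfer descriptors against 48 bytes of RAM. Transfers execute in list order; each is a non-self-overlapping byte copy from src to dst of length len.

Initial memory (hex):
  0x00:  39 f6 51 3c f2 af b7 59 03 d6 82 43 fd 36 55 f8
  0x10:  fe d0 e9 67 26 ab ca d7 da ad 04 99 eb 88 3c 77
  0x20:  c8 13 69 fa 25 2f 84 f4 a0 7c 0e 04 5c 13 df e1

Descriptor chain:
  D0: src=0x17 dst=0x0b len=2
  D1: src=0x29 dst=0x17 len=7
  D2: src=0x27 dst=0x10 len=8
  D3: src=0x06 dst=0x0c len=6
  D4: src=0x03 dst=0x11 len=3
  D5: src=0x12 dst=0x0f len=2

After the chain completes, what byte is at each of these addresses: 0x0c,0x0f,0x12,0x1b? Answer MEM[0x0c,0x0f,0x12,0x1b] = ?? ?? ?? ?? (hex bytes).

D0: mem[0x0b..0x0c] <- [d7 da]
D1: mem[0x17..0x1d] <- [7c 0e 04 5c 13 df e1]
D2: mem[0x10..0x17] <- [f4 a0 7c 0e 04 5c 13 df]
D3: mem[0x0c..0x11] <- [b7 59 03 d6 82 d7]
D4: mem[0x11..0x13] <- [3c f2 af]
D5: mem[0x0f..0x10] <- [f2 af]
query mem[0x0c]=0xb7, mem[0x0f]=0xf2, mem[0x12]=0xf2, mem[0x1b]=0x13

MEM[0x0c,0x0f,0x12,0x1b] = b7 f2 f2 13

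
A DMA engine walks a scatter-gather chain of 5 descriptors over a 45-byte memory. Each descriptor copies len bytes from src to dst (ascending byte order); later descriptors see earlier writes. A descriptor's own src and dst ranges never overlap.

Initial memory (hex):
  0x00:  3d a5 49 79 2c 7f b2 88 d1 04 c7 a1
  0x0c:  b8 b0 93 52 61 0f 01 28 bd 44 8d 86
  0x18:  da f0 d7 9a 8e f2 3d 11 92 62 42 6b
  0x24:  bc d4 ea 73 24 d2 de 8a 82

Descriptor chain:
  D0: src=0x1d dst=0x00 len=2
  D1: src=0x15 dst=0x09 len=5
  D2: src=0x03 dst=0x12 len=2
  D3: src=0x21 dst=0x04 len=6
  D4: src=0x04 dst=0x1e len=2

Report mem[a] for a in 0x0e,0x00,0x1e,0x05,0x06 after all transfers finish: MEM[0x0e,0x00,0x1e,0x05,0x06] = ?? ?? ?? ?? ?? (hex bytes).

  after D0: wrote 2B at 0x00 = f23d
  after D1: wrote 5B at 0x09 = 448d86daf0
  after D2: wrote 2B at 0x12 = 792c
  after D3: wrote 6B at 0x04 = 62426bbcd4ea
  after D4: wrote 2B at 0x1e = 6242
query mem[0x0e]=0x93, mem[0x00]=0xf2, mem[0x1e]=0x62, mem[0x05]=0x42, mem[0x06]=0x6b

MEM[0x0e,0x00,0x1e,0x05,0x06] = 93 f2 62 42 6b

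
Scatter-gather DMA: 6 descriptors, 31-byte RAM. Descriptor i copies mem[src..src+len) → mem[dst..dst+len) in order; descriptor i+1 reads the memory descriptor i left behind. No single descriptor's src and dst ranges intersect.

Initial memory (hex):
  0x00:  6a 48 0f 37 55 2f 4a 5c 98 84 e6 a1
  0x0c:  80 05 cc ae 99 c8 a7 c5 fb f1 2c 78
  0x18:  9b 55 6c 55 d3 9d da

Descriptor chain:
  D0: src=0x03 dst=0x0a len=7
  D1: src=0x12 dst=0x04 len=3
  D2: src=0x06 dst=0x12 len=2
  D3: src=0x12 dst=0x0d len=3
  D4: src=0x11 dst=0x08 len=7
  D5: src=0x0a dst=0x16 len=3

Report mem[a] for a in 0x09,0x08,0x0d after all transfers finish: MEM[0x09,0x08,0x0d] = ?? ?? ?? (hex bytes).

D0: mem[0x0a..0x10] <- [37 55 2f 4a 5c 98 84]
D1: mem[0x04..0x06] <- [a7 c5 fb]
D2: mem[0x12..0x13] <- [fb 5c]
D3: mem[0x0d..0x0f] <- [fb 5c fb]
D4: mem[0x08..0x0e] <- [c8 fb 5c fb f1 2c 78]
D5: mem[0x16..0x18] <- [5c fb f1]
query mem[0x09]=0xfb, mem[0x08]=0xc8, mem[0x0d]=0x2c

MEM[0x09,0x08,0x0d] = fb c8 2c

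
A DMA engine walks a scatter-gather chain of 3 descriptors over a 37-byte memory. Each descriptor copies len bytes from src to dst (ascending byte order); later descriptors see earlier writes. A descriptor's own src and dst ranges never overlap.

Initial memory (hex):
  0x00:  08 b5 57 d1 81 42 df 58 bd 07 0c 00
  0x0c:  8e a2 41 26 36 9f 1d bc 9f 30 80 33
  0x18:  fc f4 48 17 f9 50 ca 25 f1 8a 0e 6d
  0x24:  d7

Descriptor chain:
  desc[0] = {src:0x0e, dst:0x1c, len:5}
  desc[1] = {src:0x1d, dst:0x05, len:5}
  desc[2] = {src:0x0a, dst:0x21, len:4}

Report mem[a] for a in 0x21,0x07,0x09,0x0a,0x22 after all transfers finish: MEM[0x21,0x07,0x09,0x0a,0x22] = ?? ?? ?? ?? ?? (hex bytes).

[0] 0x0e->0x1c len=5 : 41 26 36 9f 1d
[1] 0x1d->0x05 len=5 : 26 36 9f 1d 8a
[2] 0x0a->0x21 len=4 : 0c 00 8e a2
query mem[0x21]=0x0c, mem[0x07]=0x9f, mem[0x09]=0x8a, mem[0x0a]=0x0c, mem[0x22]=0x00

MEM[0x21,0x07,0x09,0x0a,0x22] = 0c 9f 8a 0c 00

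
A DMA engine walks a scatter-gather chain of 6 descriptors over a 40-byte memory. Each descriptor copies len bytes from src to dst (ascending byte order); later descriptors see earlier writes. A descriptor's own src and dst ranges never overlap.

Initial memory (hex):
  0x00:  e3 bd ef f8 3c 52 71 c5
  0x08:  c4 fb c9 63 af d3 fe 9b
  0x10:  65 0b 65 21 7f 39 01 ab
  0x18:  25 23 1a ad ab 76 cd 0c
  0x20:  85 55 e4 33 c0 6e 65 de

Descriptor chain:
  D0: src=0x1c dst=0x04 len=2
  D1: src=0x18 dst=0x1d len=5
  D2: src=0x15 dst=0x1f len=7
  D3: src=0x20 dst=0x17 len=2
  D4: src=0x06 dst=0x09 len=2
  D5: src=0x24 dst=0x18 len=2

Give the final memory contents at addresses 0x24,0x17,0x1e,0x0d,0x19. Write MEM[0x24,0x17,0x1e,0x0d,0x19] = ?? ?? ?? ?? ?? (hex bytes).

MEM[0x24,0x17,0x1e,0x0d,0x19] = 1a 01 23 d3 ad

[0] 0x1c->0x04 len=2 : ab 76
[1] 0x18->0x1d len=5 : 25 23 1a ad ab
[2] 0x15->0x1f len=7 : 39 01 ab 25 23 1a ad
[3] 0x20->0x17 len=2 : 01 ab
[4] 0x06->0x09 len=2 : 71 c5
[5] 0x24->0x18 len=2 : 1a ad
query mem[0x24]=0x1a, mem[0x17]=0x01, mem[0x1e]=0x23, mem[0x0d]=0xd3, mem[0x19]=0xad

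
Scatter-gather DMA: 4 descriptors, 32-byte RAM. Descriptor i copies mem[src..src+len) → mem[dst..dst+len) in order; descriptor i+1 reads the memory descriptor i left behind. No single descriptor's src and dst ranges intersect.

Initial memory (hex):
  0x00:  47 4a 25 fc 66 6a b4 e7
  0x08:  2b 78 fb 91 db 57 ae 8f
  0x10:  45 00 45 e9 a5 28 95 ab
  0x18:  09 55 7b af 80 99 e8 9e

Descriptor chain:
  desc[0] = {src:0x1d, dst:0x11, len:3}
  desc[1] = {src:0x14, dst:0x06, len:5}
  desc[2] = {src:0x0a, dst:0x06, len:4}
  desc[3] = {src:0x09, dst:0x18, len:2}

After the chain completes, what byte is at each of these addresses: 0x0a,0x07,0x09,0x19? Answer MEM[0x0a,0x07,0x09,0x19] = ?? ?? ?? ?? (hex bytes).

D0: mem[0x11..0x13] <- [99 e8 9e]
D1: mem[0x06..0x0a] <- [a5 28 95 ab 09]
D2: mem[0x06..0x09] <- [09 91 db 57]
D3: mem[0x18..0x19] <- [57 09]
query mem[0x0a]=0x09, mem[0x07]=0x91, mem[0x09]=0x57, mem[0x19]=0x09

MEM[0x0a,0x07,0x09,0x19] = 09 91 57 09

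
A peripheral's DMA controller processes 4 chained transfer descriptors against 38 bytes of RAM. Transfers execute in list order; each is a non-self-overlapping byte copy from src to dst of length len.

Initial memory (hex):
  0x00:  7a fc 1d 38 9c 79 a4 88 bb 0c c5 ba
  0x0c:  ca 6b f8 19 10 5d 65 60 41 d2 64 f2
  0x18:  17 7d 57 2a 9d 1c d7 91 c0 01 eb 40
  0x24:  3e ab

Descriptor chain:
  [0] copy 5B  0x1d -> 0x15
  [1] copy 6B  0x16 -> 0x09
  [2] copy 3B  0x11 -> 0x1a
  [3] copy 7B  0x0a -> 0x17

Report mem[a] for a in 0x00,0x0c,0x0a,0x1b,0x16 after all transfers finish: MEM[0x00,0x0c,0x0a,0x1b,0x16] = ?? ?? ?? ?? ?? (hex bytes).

  after D0: wrote 5B at 0x15 = 1cd791c001
  after D1: wrote 6B at 0x09 = d791c001572a
  after D2: wrote 3B at 0x1a = 5d6560
  after D3: wrote 7B at 0x17 = 91c001572a1910
query mem[0x00]=0x7a, mem[0x0c]=0x01, mem[0x0a]=0x91, mem[0x1b]=0x2a, mem[0x16]=0xd7

MEM[0x00,0x0c,0x0a,0x1b,0x16] = 7a 01 91 2a d7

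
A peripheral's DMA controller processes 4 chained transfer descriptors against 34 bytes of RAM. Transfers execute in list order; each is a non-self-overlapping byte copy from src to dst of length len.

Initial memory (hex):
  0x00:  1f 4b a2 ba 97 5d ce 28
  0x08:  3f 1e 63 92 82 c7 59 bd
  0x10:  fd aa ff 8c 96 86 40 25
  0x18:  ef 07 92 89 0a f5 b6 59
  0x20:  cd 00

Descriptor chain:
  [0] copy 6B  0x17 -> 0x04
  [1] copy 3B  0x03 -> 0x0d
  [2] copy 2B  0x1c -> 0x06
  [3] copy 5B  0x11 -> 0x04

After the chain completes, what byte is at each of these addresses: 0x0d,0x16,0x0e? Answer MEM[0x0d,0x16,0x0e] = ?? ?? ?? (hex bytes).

MEM[0x0d,0x16,0x0e] = ba 40 25

#0 dst[0x04+6] := {0x25,0xef,0x07,0x92,0x89,0x0a}
#1 dst[0x0d+3] := {0xba,0x25,0xef}
#2 dst[0x06+2] := {0x0a,0xf5}
#3 dst[0x04+5] := {0xaa,0xff,0x8c,0x96,0x86}
query mem[0x0d]=0xba, mem[0x16]=0x40, mem[0x0e]=0x25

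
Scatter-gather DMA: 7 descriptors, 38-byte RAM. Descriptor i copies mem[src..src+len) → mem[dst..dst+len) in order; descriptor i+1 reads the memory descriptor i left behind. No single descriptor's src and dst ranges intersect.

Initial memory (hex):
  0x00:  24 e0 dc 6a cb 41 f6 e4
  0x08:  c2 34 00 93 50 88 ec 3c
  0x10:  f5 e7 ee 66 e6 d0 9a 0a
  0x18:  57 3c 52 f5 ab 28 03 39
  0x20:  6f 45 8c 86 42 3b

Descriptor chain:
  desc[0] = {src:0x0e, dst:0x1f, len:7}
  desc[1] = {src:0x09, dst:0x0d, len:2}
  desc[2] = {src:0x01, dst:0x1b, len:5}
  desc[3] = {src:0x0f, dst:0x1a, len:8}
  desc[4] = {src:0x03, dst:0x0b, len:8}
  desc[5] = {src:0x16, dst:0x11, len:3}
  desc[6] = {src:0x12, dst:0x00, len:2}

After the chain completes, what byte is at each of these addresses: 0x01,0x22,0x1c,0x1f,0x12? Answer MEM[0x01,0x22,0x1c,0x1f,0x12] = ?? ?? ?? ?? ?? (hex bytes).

  after D0: wrote 7B at 0x1f = ec3cf5e7ee66e6
  after D1: wrote 2B at 0x0d = 3400
  after D2: wrote 5B at 0x1b = e0dc6acb41
  after D3: wrote 8B at 0x1a = 3cf5e7ee66e6d09a
  after D4: wrote 8B at 0x0b = 6acb41f6e4c23400
  after D5: wrote 3B at 0x11 = 9a0a57
  after D6: wrote 2B at 0x00 = 0a57
query mem[0x01]=0x57, mem[0x22]=0xe7, mem[0x1c]=0xe7, mem[0x1f]=0xe6, mem[0x12]=0x0a

MEM[0x01,0x22,0x1c,0x1f,0x12] = 57 e7 e7 e6 0a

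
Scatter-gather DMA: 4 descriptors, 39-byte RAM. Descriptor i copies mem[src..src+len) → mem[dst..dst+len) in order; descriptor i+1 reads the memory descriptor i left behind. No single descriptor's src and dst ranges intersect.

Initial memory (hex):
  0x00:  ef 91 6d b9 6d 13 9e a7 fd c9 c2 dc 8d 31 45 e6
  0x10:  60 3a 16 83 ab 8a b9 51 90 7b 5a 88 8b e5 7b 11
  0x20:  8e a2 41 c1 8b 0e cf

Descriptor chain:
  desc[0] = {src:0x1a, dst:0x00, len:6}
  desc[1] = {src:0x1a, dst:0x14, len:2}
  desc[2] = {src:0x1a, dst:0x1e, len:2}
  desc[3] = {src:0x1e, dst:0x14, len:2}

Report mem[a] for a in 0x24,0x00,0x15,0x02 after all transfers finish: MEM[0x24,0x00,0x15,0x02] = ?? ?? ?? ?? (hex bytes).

MEM[0x24,0x00,0x15,0x02] = 8b 5a 88 8b

D0: mem[0x00..0x05] <- [5a 88 8b e5 7b 11]
D1: mem[0x14..0x15] <- [5a 88]
D2: mem[0x1e..0x1f] <- [5a 88]
D3: mem[0x14..0x15] <- [5a 88]
query mem[0x24]=0x8b, mem[0x00]=0x5a, mem[0x15]=0x88, mem[0x02]=0x8b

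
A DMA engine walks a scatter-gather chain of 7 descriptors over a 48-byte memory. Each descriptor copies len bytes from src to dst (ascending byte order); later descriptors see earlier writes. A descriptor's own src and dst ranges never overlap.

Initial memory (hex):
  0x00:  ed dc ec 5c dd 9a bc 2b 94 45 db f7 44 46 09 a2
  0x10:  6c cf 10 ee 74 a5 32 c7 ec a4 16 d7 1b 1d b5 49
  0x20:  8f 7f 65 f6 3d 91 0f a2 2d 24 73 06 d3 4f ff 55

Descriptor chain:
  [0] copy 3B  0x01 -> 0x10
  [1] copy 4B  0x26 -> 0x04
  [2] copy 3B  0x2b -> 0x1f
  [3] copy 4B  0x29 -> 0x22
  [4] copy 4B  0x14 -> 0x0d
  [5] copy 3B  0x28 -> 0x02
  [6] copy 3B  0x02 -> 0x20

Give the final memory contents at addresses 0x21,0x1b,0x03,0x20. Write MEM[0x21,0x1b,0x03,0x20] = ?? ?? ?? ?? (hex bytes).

MEM[0x21,0x1b,0x03,0x20] = 24 d7 24 2d

#0 dst[0x10+3] := {0xdc,0xec,0x5c}
#1 dst[0x04+4] := {0x0f,0xa2,0x2d,0x24}
#2 dst[0x1f+3] := {0x06,0xd3,0x4f}
#3 dst[0x22+4] := {0x24,0x73,0x06,0xd3}
#4 dst[0x0d+4] := {0x74,0xa5,0x32,0xc7}
#5 dst[0x02+3] := {0x2d,0x24,0x73}
#6 dst[0x20+3] := {0x2d,0x24,0x73}
query mem[0x21]=0x24, mem[0x1b]=0xd7, mem[0x03]=0x24, mem[0x20]=0x2d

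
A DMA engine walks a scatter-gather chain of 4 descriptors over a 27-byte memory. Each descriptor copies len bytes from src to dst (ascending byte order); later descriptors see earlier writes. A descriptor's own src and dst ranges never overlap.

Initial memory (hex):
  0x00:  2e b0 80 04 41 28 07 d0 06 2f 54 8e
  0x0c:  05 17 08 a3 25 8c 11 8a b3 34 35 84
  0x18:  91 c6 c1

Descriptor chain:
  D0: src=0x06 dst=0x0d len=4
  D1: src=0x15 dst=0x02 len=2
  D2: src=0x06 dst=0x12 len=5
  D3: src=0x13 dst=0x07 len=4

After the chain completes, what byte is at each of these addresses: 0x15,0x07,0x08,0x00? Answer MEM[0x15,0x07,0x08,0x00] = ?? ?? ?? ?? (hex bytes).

MEM[0x15,0x07,0x08,0x00] = 2f d0 06 2e

#0 dst[0x0d+4] := {0x07,0xd0,0x06,0x2f}
#1 dst[0x02+2] := {0x34,0x35}
#2 dst[0x12+5] := {0x07,0xd0,0x06,0x2f,0x54}
#3 dst[0x07+4] := {0xd0,0x06,0x2f,0x54}
query mem[0x15]=0x2f, mem[0x07]=0xd0, mem[0x08]=0x06, mem[0x00]=0x2e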